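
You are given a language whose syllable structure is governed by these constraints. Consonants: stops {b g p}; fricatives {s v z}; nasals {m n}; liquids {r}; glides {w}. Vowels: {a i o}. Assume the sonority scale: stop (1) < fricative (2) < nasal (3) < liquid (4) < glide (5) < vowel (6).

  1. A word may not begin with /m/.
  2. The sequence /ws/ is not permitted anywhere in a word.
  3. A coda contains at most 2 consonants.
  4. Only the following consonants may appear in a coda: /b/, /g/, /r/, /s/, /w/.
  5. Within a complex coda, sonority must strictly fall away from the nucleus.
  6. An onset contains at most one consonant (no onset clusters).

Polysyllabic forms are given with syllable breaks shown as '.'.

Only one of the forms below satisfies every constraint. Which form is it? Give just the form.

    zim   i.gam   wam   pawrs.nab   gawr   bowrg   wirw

gawr

zim — violates constraint 4: syllable 1 coda contains /m/, which is not a licensed coda consonant → illicit
i.gam — violates constraint 4: syllable 2 coda contains /m/, which is not a licensed coda consonant → illicit
wam — violates constraint 4: syllable 1 coda contains /m/, which is not a licensed coda consonant → illicit
pawrs.nab — violates constraint 3: syllable 1 coda /wrs/ has 3 consonants (> 2) → illicit
gawr — σ1 onset /g/, coda /wr/ (5→4 falls) ok → licit
bowrg — violates constraint 3: syllable 1 coda /wrg/ has 3 consonants (> 2) → illicit
wirw — violates constraint 5: syllable 1 coda /rw/: /r/ (liquid, 4) → /w/ (glide, 5) does not fall → illicit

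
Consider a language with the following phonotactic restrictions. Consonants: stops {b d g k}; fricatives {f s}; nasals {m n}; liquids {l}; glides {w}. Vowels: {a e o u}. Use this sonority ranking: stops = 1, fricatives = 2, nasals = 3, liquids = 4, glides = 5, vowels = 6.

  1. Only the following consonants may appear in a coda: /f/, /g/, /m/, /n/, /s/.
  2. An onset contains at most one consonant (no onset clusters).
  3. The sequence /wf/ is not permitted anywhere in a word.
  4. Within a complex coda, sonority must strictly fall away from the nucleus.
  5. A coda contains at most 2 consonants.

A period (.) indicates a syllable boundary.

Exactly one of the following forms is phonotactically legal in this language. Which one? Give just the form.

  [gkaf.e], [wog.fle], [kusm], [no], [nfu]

[no]

[gkaf.e] — violates constraint 2: syllable 1 onset /gk/ has 2 consonants (> 1) → phonotactically illegal
[wog.fle] — violates constraint 2: syllable 2 onset /fl/ has 2 consonants (> 1) → phonotactically illegal
[kusm] — violates constraint 4: syllable 1 coda /sm/: /s/ (fricative, 2) → /m/ (nasal, 3) does not fall → phonotactically illegal
[no] — σ1 onset /n/, coda /∅/ ok → phonotactically legal
[nfu] — violates constraint 2: syllable 1 onset /nf/ has 2 consonants (> 1) → phonotactically illegal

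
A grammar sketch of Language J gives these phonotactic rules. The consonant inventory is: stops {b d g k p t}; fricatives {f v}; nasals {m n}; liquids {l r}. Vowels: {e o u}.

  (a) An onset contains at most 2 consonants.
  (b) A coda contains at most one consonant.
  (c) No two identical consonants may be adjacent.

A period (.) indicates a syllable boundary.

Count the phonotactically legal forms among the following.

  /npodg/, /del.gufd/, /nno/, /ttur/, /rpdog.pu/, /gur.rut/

/npodg/ — violates constraint (b): syllable 1 coda /dg/ has 2 consonants (> 1) → phonotactically illegal
/del.gufd/ — violates constraint (b): syllable 2 coda /fd/ has 2 consonants (> 1) → phonotactically illegal
/nno/ — violates constraint (c): adjacent identical consonants /nn/ → phonotactically illegal
/ttur/ — violates constraint (c): adjacent identical consonants /tt/ → phonotactically illegal
/rpdog.pu/ — violates constraint (a): syllable 1 onset /rpd/ has 3 consonants (> 2) → phonotactically illegal
/gur.rut/ — violates constraint (c): adjacent identical consonants /rr/ → phonotactically illegal
No form is phonotactically legal → 0.

0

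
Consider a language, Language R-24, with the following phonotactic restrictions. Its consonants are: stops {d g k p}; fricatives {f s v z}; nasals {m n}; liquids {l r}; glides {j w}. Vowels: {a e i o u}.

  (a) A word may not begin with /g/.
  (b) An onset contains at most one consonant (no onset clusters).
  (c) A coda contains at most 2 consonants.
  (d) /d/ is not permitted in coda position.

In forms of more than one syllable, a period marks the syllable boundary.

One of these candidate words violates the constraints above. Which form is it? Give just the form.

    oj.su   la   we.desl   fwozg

oj.su — σ1 onset /∅/, coda /j/ ok; σ2 onset /s/, coda /∅/ ok → well-formed
la — σ1 onset /l/, coda /∅/ ok → well-formed
we.desl — σ1 onset /w/, coda /∅/ ok; σ2 onset /d/, coda /sl/ (2C) ok → well-formed
fwozg — violates constraint (b): syllable 1 onset /fw/ has 2 consonants (> 1) → ill-formed

fwozg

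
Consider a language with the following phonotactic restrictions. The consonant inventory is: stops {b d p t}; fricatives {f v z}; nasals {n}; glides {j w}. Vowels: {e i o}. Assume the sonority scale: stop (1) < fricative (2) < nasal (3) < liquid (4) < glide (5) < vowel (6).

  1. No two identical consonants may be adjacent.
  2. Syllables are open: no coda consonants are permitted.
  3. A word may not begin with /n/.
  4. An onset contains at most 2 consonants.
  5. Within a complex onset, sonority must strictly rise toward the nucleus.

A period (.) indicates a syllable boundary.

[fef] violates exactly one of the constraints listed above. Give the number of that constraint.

2

[fef]: syllable 1 coda /f/ has 1 consonant (> 0).
This is a violation of constraint 2: "Syllables are open: no coda consonants are permitted."
The remaining constraints (1, 3, 4, 5) are satisfied.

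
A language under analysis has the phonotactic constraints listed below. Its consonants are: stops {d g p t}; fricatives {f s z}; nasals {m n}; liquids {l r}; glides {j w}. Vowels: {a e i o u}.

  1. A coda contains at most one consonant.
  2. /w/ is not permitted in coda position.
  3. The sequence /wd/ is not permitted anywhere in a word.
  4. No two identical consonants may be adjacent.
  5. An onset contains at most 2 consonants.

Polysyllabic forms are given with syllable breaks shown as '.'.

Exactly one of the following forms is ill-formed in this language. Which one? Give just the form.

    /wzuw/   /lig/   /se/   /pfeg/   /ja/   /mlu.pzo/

/wzuw/

/wzuw/ — violates constraint 2: syllable 1 coda contains /w/ → ill-formed
/lig/ — σ1 onset /l/, coda /g/ ok → well-formed
/se/ — σ1 onset /s/, coda /∅/ ok → well-formed
/pfeg/ — σ1 onset /pf/ (2C), coda /g/ ok → well-formed
/ja/ — σ1 onset /j/, coda /∅/ ok → well-formed
/mlu.pzo/ — σ1 onset /ml/ (2C), coda /∅/ ok; σ2 onset /pz/ (2C), coda /∅/ ok → well-formed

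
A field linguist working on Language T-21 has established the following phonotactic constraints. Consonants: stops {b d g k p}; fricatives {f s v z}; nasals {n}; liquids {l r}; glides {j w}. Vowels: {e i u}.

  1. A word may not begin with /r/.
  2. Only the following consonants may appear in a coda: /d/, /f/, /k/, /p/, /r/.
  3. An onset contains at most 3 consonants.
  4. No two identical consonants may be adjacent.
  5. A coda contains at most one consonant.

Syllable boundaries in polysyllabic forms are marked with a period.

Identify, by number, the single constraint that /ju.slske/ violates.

/ju.slske/: syllable 2 onset /slsk/ has 4 consonants (> 3).
This is a violation of constraint 3: "An onset contains at most 3 consonants."
The remaining constraints (1, 2, 4, 5) are satisfied.

3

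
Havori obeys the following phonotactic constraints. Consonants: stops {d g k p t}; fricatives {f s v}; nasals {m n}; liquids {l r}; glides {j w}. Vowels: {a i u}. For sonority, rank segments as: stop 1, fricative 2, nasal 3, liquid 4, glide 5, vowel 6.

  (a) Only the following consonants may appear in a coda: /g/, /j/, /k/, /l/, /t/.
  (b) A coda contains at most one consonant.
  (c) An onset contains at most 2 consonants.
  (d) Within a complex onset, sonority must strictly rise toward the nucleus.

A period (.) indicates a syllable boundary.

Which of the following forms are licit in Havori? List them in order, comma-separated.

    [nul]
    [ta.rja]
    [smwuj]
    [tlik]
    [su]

[nul] — σ1 onset /n/, coda /l/ ok → licit
[ta.rja] — σ1 onset /t/, coda /∅/ ok; σ2 onset /rj/ (4→5 rises), coda /∅/ ok → licit
[smwuj] — violates constraint (c): syllable 1 onset /smw/ has 3 consonants (> 2) → illicit
[tlik] — σ1 onset /tl/ (1→4 rises), coda /k/ ok → licit
[su] — σ1 onset /s/, coda /∅/ ok → licit

[nul], [ta.rja], [tlik], [su]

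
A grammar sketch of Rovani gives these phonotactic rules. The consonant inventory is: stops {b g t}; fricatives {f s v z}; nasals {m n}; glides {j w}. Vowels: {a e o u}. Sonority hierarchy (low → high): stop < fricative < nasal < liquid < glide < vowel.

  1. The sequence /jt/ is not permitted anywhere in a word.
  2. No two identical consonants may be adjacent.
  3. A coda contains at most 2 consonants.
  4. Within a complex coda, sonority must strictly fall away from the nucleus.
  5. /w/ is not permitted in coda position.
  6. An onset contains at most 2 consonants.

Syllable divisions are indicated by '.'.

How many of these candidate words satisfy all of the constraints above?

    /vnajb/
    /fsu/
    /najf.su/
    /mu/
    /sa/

5

/vnajb/ — σ1 onset /vn/ (2C), coda /jb/ (5→1 falls) ok → permitted
/fsu/ — σ1 onset /fs/ (2C), coda /∅/ ok → permitted
/najf.su/ — σ1 onset /n/, coda /jf/ (5→2 falls) ok; σ2 onset /s/, coda /∅/ ok → permitted
/mu/ — σ1 onset /m/, coda /∅/ ok → permitted
/sa/ — σ1 onset /s/, coda /∅/ ok → permitted
Permitted: /vnajb/, /fsu/, /najf.su/, /mu/, /sa/ → 5.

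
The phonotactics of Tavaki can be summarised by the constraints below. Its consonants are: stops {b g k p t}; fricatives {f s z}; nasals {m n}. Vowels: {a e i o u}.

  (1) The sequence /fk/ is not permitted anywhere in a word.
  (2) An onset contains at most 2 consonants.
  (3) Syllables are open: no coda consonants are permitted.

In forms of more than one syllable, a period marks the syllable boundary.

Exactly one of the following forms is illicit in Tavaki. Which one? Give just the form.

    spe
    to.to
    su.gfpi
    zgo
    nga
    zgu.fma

spe — σ1 onset /sp/ (2C), coda /∅/ ok → licit
to.to — σ1 onset /t/, coda /∅/ ok; σ2 onset /t/, coda /∅/ ok → licit
su.gfpi — violates constraint 2: syllable 2 onset /gfp/ has 3 consonants (> 2) → illicit
zgo — σ1 onset /zg/ (2C), coda /∅/ ok → licit
nga — σ1 onset /ng/ (2C), coda /∅/ ok → licit
zgu.fma — σ1 onset /zg/ (2C), coda /∅/ ok; σ2 onset /fm/ (2C), coda /∅/ ok → licit

su.gfpi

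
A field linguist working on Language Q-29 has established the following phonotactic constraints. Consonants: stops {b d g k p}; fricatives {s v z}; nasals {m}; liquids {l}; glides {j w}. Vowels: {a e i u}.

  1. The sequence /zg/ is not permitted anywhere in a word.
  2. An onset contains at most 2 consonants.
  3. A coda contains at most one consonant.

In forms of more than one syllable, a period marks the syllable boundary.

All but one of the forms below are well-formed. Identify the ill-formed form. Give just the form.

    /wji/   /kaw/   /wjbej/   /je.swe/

/wji/ — σ1 onset /wj/ (2C), coda /∅/ ok → well-formed
/kaw/ — σ1 onset /k/, coda /w/ ok → well-formed
/wjbej/ — violates constraint 2: syllable 1 onset /wjb/ has 3 consonants (> 2) → ill-formed
/je.swe/ — σ1 onset /j/, coda /∅/ ok; σ2 onset /sw/ (2C), coda /∅/ ok → well-formed

/wjbej/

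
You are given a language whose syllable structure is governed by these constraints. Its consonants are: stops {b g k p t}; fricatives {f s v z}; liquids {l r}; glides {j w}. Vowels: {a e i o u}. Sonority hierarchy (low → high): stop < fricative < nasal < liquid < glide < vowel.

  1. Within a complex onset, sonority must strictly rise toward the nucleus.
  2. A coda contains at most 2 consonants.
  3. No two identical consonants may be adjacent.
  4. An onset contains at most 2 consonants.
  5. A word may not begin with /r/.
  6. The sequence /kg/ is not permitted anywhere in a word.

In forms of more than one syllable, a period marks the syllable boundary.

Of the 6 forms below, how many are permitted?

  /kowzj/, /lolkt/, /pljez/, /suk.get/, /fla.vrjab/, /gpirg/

0

/kowzj/ — violates constraint 2: syllable 1 coda /wzj/ has 3 consonants (> 2) → not permitted
/lolkt/ — violates constraint 2: syllable 1 coda /lkt/ has 3 consonants (> 2) → not permitted
/pljez/ — violates constraint 4: syllable 1 onset /plj/ has 3 consonants (> 2) → not permitted
/suk.get/ — violates constraint 6: contains banned sequence /kg/ → not permitted
/fla.vrjab/ — violates constraint 4: syllable 2 onset /vrj/ has 3 consonants (> 2) → not permitted
/gpirg/ — violates constraint 1: syllable 1 onset /gp/: /g/ (stop, 1) → /p/ (stop, 1) does not rise → not permitted
No form is permitted → 0.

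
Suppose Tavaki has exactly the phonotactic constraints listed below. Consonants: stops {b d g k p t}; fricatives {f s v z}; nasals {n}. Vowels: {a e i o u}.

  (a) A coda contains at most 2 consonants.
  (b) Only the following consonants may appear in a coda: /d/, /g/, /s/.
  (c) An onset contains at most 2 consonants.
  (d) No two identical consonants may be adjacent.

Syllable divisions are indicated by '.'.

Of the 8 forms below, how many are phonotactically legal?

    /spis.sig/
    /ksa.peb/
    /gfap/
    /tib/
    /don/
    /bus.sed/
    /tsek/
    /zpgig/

0

/spis.sig/ — violates constraint (d): adjacent identical consonants /ss/ → phonotactically illegal
/ksa.peb/ — violates constraint (b): syllable 2 coda contains /b/, which is not a licensed coda consonant → phonotactically illegal
/gfap/ — violates constraint (b): syllable 1 coda contains /p/, which is not a licensed coda consonant → phonotactically illegal
/tib/ — violates constraint (b): syllable 1 coda contains /b/, which is not a licensed coda consonant → phonotactically illegal
/don/ — violates constraint (b): syllable 1 coda contains /n/, which is not a licensed coda consonant → phonotactically illegal
/bus.sed/ — violates constraint (d): adjacent identical consonants /ss/ → phonotactically illegal
/tsek/ — violates constraint (b): syllable 1 coda contains /k/, which is not a licensed coda consonant → phonotactically illegal
/zpgig/ — violates constraint (c): syllable 1 onset /zpg/ has 3 consonants (> 2) → phonotactically illegal
No form is phonotactically legal → 0.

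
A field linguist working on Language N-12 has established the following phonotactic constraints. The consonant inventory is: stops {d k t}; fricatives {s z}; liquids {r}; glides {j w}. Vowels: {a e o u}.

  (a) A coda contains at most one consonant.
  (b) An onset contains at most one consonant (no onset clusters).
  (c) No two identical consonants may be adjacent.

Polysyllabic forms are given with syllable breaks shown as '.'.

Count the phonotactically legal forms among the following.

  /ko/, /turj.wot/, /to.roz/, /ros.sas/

2

/ko/ — σ1 onset /k/, coda /∅/ ok → phonotactically legal
/turj.wot/ — violates constraint (a): syllable 1 coda /rj/ has 2 consonants (> 1) → phonotactically illegal
/to.roz/ — σ1 onset /t/, coda /∅/ ok; σ2 onset /r/, coda /z/ ok → phonotactically legal
/ros.sas/ — violates constraint (c): adjacent identical consonants /ss/ → phonotactically illegal
Phonotactically legal: /ko/, /to.roz/ → 2.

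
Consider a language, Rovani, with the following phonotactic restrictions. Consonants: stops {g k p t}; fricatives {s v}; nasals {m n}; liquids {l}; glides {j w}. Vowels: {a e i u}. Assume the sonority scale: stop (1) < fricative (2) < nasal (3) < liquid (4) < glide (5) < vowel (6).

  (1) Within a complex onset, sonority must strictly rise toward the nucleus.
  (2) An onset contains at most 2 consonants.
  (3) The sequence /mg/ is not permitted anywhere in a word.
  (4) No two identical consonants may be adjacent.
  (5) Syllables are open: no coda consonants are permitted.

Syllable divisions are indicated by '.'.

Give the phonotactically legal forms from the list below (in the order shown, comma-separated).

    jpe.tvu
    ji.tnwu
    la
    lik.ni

jpe.tvu — violates constraint 1: syllable 1 onset /jp/: /j/ (glide, 5) → /p/ (stop, 1) does not rise → phonotactically illegal
ji.tnwu — violates constraint 2: syllable 2 onset /tnw/ has 3 consonants (> 2) → phonotactically illegal
la — σ1 onset /l/, coda /∅/ ok → phonotactically legal
lik.ni — violates constraint 5: syllable 1 coda /k/ has 1 consonant (> 0) → phonotactically illegal

la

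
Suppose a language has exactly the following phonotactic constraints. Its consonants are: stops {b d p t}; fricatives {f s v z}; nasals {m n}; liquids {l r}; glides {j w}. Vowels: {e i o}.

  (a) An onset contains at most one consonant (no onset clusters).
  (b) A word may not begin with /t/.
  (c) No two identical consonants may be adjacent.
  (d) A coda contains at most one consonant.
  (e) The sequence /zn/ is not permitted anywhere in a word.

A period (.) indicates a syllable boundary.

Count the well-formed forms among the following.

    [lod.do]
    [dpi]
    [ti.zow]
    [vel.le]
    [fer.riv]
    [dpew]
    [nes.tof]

1

[lod.do] — violates constraint (c): adjacent identical consonants /dd/ → ill-formed
[dpi] — violates constraint (a): syllable 1 onset /dp/ has 2 consonants (> 1) → ill-formed
[ti.zow] — violates constraint (b): word begins with /t/ → ill-formed
[vel.le] — violates constraint (c): adjacent identical consonants /ll/ → ill-formed
[fer.riv] — violates constraint (c): adjacent identical consonants /rr/ → ill-formed
[dpew] — violates constraint (a): syllable 1 onset /dp/ has 2 consonants (> 1) → ill-formed
[nes.tof] — σ1 onset /n/, coda /s/ ok; σ2 onset /t/, coda /f/ ok → well-formed
Well-formed: [nes.tof] → 1.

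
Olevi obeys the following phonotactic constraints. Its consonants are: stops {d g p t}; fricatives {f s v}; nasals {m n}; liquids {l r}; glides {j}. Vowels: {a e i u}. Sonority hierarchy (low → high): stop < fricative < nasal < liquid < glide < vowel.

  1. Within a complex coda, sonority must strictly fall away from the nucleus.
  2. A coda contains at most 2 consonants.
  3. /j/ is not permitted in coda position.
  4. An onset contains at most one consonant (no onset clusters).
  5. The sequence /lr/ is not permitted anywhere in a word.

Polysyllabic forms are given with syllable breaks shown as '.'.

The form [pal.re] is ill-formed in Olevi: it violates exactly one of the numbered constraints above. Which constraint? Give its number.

5

[pal.re]: contains banned sequence /lr/.
This is a violation of constraint 5: "The sequence /lr/ is not permitted anywhere in a word."
The remaining constraints (1, 2, 3, 4) are satisfied.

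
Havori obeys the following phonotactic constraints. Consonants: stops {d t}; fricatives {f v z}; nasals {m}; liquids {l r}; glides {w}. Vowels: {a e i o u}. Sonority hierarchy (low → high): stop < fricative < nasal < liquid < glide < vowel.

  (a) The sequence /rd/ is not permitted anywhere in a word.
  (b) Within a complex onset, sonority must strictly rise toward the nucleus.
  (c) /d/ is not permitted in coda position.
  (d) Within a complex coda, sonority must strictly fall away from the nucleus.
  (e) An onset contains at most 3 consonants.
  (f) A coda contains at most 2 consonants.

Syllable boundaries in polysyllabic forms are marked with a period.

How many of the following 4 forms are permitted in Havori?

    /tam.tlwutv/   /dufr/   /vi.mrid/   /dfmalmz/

/tam.tlwutv/ — violates constraint (d): syllable 2 coda /tv/: /t/ (stop, 1) → /v/ (fricative, 2) does not fall → not permitted
/dufr/ — violates constraint (d): syllable 1 coda /fr/: /f/ (fricative, 2) → /r/ (liquid, 4) does not fall → not permitted
/vi.mrid/ — violates constraint (c): syllable 2 coda contains /d/ → not permitted
/dfmalmz/ — violates constraint (f): syllable 1 coda /lmz/ has 3 consonants (> 2) → not permitted
No form is permitted → 0.

0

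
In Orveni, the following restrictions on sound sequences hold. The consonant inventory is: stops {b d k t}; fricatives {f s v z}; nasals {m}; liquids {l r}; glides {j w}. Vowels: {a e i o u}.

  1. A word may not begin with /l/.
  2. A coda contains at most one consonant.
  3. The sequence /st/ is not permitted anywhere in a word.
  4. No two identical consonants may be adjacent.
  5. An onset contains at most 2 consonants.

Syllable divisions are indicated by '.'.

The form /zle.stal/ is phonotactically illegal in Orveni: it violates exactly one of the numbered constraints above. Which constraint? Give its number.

/zle.stal/: contains banned sequence /st/.
This is a violation of constraint 3: "The sequence /st/ is not permitted anywhere in a word."
The remaining constraints (1, 2, 4, 5) are satisfied.

3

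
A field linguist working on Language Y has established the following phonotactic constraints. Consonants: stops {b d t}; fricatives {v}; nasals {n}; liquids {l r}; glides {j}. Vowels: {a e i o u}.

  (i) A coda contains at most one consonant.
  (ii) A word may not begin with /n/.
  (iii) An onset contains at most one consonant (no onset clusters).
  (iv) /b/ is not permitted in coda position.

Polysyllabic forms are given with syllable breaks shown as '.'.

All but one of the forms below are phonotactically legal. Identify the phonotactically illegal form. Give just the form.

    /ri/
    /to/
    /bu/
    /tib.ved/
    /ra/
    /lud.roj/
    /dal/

/tib.ved/

/ri/ — σ1 onset /r/, coda /∅/ ok → phonotactically legal
/to/ — σ1 onset /t/, coda /∅/ ok → phonotactically legal
/bu/ — σ1 onset /b/, coda /∅/ ok → phonotactically legal
/tib.ved/ — violates constraint (iv): syllable 1 coda contains /b/ → phonotactically illegal
/ra/ — σ1 onset /r/, coda /∅/ ok → phonotactically legal
/lud.roj/ — σ1 onset /l/, coda /d/ ok; σ2 onset /r/, coda /j/ ok → phonotactically legal
/dal/ — σ1 onset /d/, coda /l/ ok → phonotactically legal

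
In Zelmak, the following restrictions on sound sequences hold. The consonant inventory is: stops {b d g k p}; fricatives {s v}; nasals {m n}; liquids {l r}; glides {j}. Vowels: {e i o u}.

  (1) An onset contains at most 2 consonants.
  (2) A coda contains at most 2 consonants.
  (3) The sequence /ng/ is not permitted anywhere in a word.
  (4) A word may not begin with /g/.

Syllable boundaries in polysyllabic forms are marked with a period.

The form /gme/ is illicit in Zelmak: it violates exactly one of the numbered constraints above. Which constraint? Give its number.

4

/gme/: word begins with /g/.
This is a violation of constraint 4: "A word may not begin with /g/."
The remaining constraints (1, 2, 3) are satisfied.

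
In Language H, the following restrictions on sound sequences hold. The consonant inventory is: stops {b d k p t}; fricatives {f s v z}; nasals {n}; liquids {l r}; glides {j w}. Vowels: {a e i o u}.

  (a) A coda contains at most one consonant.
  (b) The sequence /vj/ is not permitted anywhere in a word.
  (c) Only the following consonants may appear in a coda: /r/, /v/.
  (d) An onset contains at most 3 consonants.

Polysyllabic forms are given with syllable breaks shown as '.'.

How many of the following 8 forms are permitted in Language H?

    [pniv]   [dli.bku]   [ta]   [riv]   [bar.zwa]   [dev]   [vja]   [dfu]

7

[pniv] — σ1 onset /pn/ (2C), coda /v/ ok → permitted
[dli.bku] — σ1 onset /dl/ (2C), coda /∅/ ok; σ2 onset /bk/ (2C), coda /∅/ ok → permitted
[ta] — σ1 onset /t/, coda /∅/ ok → permitted
[riv] — σ1 onset /r/, coda /v/ ok → permitted
[bar.zwa] — σ1 onset /b/, coda /r/ ok; σ2 onset /zw/ (2C), coda /∅/ ok → permitted
[dev] — σ1 onset /d/, coda /v/ ok → permitted
[vja] — violates constraint (b): contains banned sequence /vj/ → not permitted
[dfu] — σ1 onset /df/ (2C), coda /∅/ ok → permitted
Permitted: [pniv], [dli.bku], [ta], [riv], [bar.zwa], [dev], [dfu] → 7.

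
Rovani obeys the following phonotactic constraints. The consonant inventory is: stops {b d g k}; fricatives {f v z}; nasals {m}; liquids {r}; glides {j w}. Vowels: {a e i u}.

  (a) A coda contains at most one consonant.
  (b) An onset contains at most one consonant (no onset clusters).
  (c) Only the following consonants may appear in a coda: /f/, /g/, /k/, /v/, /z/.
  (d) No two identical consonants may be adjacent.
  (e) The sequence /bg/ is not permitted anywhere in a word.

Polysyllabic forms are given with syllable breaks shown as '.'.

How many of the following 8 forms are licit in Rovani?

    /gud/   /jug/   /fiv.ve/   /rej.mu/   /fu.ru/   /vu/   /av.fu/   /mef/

5

/gud/ — violates constraint (c): syllable 1 coda contains /d/, which is not a licensed coda consonant → illicit
/jug/ — σ1 onset /j/, coda /g/ ok → licit
/fiv.ve/ — violates constraint (d): adjacent identical consonants /vv/ → illicit
/rej.mu/ — violates constraint (c): syllable 1 coda contains /j/, which is not a licensed coda consonant → illicit
/fu.ru/ — σ1 onset /f/, coda /∅/ ok; σ2 onset /r/, coda /∅/ ok → licit
/vu/ — σ1 onset /v/, coda /∅/ ok → licit
/av.fu/ — σ1 onset /∅/, coda /v/ ok; σ2 onset /f/, coda /∅/ ok → licit
/mef/ — σ1 onset /m/, coda /f/ ok → licit
Licit: /jug/, /fu.ru/, /vu/, /av.fu/, /mef/ → 5.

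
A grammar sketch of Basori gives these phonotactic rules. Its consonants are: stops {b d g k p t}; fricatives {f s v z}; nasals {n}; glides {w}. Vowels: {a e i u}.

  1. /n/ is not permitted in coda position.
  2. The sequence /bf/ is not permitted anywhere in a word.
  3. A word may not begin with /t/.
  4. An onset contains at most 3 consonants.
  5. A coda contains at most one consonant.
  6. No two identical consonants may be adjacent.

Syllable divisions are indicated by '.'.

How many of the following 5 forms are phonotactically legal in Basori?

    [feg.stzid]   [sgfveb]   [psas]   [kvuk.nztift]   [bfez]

[feg.stzid] — σ1 onset /f/, coda /g/ ok; σ2 onset /stz/ (3C), coda /d/ ok → phonotactically legal
[sgfveb] — violates constraint 4: syllable 1 onset /sgfv/ has 4 consonants (> 3) → phonotactically illegal
[psas] — σ1 onset /ps/ (2C), coda /s/ ok → phonotactically legal
[kvuk.nztift] — violates constraint 5: syllable 2 coda /ft/ has 2 consonants (> 1) → phonotactically illegal
[bfez] — violates constraint 2: contains banned sequence /bf/ → phonotactically illegal
Phonotactically legal: [feg.stzid], [psas] → 2.

2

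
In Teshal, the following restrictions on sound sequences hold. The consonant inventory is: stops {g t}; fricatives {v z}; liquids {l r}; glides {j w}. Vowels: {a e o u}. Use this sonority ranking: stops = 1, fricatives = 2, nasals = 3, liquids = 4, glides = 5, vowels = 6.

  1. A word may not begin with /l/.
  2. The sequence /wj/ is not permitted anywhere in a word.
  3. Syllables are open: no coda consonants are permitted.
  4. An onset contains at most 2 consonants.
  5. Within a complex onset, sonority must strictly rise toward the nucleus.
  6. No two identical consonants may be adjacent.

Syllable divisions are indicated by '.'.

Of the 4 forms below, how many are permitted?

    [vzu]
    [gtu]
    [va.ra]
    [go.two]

2

[vzu] — violates constraint 5: syllable 1 onset /vz/: /v/ (fricative, 2) → /z/ (fricative, 2) does not rise → not permitted
[gtu] — violates constraint 5: syllable 1 onset /gt/: /g/ (stop, 1) → /t/ (stop, 1) does not rise → not permitted
[va.ra] — σ1 onset /v/, coda /∅/ ok; σ2 onset /r/, coda /∅/ ok → permitted
[go.two] — σ1 onset /g/, coda /∅/ ok; σ2 onset /tw/ (1→5 rises), coda /∅/ ok → permitted
Permitted: [va.ra], [go.two] → 2.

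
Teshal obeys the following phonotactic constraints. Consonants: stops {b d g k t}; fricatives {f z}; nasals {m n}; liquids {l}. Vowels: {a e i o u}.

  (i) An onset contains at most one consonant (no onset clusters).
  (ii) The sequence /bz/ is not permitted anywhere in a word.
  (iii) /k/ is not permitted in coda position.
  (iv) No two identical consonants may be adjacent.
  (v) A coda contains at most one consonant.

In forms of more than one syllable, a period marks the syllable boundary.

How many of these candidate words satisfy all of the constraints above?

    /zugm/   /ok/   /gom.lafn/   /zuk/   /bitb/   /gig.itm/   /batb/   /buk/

0

/zugm/ — violates constraint (v): syllable 1 coda /gm/ has 2 consonants (> 1) → not permitted
/ok/ — violates constraint (iii): syllable 1 coda contains /k/ → not permitted
/gom.lafn/ — violates constraint (v): syllable 2 coda /fn/ has 2 consonants (> 1) → not permitted
/zuk/ — violates constraint (iii): syllable 1 coda contains /k/ → not permitted
/bitb/ — violates constraint (v): syllable 1 coda /tb/ has 2 consonants (> 1) → not permitted
/gig.itm/ — violates constraint (v): syllable 2 coda /tm/ has 2 consonants (> 1) → not permitted
/batb/ — violates constraint (v): syllable 1 coda /tb/ has 2 consonants (> 1) → not permitted
/buk/ — violates constraint (iii): syllable 1 coda contains /k/ → not permitted
No form is permitted → 0.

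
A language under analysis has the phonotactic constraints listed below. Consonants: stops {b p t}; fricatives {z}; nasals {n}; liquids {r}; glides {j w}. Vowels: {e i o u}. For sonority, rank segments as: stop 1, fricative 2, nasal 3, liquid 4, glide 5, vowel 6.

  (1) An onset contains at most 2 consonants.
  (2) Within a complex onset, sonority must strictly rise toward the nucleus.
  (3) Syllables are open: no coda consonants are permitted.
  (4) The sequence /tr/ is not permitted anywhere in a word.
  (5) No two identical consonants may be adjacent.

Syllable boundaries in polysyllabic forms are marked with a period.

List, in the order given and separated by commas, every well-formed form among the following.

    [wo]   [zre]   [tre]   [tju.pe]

[wo] — σ1 onset /w/, coda /∅/ ok → well-formed
[zre] — σ1 onset /zr/ (2→4 rises), coda /∅/ ok → well-formed
[tre] — violates constraint 4: contains banned sequence /tr/ → ill-formed
[tju.pe] — σ1 onset /tj/ (1→5 rises), coda /∅/ ok; σ2 onset /p/, coda /∅/ ok → well-formed

[wo], [zre], [tju.pe]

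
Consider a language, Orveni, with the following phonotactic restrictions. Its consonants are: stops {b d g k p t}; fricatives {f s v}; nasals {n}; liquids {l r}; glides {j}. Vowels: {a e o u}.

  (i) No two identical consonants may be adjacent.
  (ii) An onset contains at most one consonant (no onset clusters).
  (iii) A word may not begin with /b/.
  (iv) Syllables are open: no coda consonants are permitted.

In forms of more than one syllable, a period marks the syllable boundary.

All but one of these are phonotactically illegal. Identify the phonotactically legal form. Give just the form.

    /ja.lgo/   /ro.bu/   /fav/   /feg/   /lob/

/ja.lgo/ — violates constraint (ii): syllable 2 onset /lg/ has 2 consonants (> 1) → phonotactically illegal
/ro.bu/ — σ1 onset /r/, coda /∅/ ok; σ2 onset /b/, coda /∅/ ok → phonotactically legal
/fav/ — violates constraint (iv): syllable 1 coda /v/ has 1 consonant (> 0) → phonotactically illegal
/feg/ — violates constraint (iv): syllable 1 coda /g/ has 1 consonant (> 0) → phonotactically illegal
/lob/ — violates constraint (iv): syllable 1 coda /b/ has 1 consonant (> 0) → phonotactically illegal

/ro.bu/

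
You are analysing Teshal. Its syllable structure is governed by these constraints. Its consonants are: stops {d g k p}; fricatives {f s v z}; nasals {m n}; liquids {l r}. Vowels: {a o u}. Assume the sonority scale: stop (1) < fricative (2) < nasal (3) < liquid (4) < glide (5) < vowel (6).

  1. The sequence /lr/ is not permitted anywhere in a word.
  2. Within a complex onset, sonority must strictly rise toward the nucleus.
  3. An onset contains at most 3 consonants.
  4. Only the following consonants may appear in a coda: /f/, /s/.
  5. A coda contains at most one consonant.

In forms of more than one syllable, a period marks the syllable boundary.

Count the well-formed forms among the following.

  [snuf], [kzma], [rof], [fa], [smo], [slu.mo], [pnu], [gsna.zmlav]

[snuf] — σ1 onset /sn/ (2→3 rises), coda /f/ ok → well-formed
[kzma] — σ1 onset /kzm/ (1→2→3 rises), coda /∅/ ok → well-formed
[rof] — σ1 onset /r/, coda /f/ ok → well-formed
[fa] — σ1 onset /f/, coda /∅/ ok → well-formed
[smo] — σ1 onset /sm/ (2→3 rises), coda /∅/ ok → well-formed
[slu.mo] — σ1 onset /sl/ (2→4 rises), coda /∅/ ok; σ2 onset /m/, coda /∅/ ok → well-formed
[pnu] — σ1 onset /pn/ (1→3 rises), coda /∅/ ok → well-formed
[gsna.zmlav] — violates constraint 4: syllable 2 coda contains /v/, which is not a licensed coda consonant → ill-formed
Well-formed: [snuf], [kzma], [rof], [fa], [smo], [slu.mo], [pnu] → 7.

7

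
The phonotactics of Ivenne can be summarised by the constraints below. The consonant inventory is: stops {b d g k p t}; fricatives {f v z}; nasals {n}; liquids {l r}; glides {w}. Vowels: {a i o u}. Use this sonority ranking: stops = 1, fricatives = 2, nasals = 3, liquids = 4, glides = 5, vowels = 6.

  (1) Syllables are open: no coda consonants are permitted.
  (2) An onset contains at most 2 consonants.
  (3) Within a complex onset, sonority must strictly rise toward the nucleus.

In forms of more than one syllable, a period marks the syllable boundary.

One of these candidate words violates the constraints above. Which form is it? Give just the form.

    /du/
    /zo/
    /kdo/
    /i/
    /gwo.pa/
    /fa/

/du/ — σ1 onset /d/, coda /∅/ ok → well-formed
/zo/ — σ1 onset /z/, coda /∅/ ok → well-formed
/kdo/ — violates constraint 3: syllable 1 onset /kd/: /k/ (stop, 1) → /d/ (stop, 1) does not rise → ill-formed
/i/ — σ1 onset /∅/, coda /∅/ ok → well-formed
/gwo.pa/ — σ1 onset /gw/ (1→5 rises), coda /∅/ ok; σ2 onset /p/, coda /∅/ ok → well-formed
/fa/ — σ1 onset /f/, coda /∅/ ok → well-formed

/kdo/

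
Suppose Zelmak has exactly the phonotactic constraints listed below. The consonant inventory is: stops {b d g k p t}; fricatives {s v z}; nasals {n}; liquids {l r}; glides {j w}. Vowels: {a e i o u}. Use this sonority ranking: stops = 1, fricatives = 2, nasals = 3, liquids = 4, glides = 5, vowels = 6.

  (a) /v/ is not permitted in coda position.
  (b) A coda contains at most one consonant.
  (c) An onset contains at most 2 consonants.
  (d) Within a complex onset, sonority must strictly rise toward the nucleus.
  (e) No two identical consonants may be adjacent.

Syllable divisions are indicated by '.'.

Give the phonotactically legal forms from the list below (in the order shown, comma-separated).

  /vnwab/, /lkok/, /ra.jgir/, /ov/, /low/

/vnwab/ — violates constraint (c): syllable 1 onset /vnw/ has 3 consonants (> 2) → phonotactically illegal
/lkok/ — violates constraint (d): syllable 1 onset /lk/: /l/ (liquid, 4) → /k/ (stop, 1) does not rise → phonotactically illegal
/ra.jgir/ — violates constraint (d): syllable 2 onset /jg/: /j/ (glide, 5) → /g/ (stop, 1) does not rise → phonotactically illegal
/ov/ — violates constraint (a): syllable 1 coda contains /v/ → phonotactically illegal
/low/ — σ1 onset /l/, coda /w/ ok → phonotactically legal

/low/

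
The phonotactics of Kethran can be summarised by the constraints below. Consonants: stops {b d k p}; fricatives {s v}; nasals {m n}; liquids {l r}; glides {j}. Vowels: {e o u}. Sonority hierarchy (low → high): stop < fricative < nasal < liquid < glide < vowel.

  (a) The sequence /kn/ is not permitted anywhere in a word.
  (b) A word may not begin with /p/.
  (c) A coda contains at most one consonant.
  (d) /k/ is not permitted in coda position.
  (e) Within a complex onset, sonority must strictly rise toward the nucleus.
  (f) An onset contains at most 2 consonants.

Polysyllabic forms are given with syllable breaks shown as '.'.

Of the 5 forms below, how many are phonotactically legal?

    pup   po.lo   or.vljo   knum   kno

0

pup — violates constraint (b): word begins with /p/ → phonotactically illegal
po.lo — violates constraint (b): word begins with /p/ → phonotactically illegal
or.vljo — violates constraint (f): syllable 2 onset /vlj/ has 3 consonants (> 2) → phonotactically illegal
knum — violates constraint (a): contains banned sequence /kn/ → phonotactically illegal
kno — violates constraint (a): contains banned sequence /kn/ → phonotactically illegal
No form is phonotactically legal → 0.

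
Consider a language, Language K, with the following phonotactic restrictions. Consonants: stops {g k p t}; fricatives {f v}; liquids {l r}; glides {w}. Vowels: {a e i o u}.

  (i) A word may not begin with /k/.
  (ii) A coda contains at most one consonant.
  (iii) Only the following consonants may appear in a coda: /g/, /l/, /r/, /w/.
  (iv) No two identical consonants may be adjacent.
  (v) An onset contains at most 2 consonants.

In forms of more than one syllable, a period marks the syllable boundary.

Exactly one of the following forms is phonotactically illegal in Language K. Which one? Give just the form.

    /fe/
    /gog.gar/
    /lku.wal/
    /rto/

/fe/ — σ1 onset /f/, coda /∅/ ok → phonotactically legal
/gog.gar/ — violates constraint (iv): adjacent identical consonants /gg/ → phonotactically illegal
/lku.wal/ — σ1 onset /lk/ (2C), coda /∅/ ok; σ2 onset /w/, coda /l/ ok → phonotactically legal
/rto/ — σ1 onset /rt/ (2C), coda /∅/ ok → phonotactically legal

/gog.gar/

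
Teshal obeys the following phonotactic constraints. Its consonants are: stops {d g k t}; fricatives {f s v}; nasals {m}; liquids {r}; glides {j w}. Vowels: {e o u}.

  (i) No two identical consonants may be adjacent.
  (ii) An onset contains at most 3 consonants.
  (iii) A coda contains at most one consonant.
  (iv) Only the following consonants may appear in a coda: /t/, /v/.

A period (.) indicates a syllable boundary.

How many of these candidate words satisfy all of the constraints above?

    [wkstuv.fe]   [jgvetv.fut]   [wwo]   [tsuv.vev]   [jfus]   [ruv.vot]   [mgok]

[wkstuv.fe] — violates constraint (ii): syllable 1 onset /wkst/ has 4 consonants (> 3) → phonotactically illegal
[jgvetv.fut] — violates constraint (iii): syllable 1 coda /tv/ has 2 consonants (> 1) → phonotactically illegal
[wwo] — violates constraint (i): adjacent identical consonants /ww/ → phonotactically illegal
[tsuv.vev] — violates constraint (i): adjacent identical consonants /vv/ → phonotactically illegal
[jfus] — violates constraint (iv): syllable 1 coda contains /s/, which is not a licensed coda consonant → phonotactically illegal
[ruv.vot] — violates constraint (i): adjacent identical consonants /vv/ → phonotactically illegal
[mgok] — violates constraint (iv): syllable 1 coda contains /k/, which is not a licensed coda consonant → phonotactically illegal
No form is phonotactically legal → 0.

0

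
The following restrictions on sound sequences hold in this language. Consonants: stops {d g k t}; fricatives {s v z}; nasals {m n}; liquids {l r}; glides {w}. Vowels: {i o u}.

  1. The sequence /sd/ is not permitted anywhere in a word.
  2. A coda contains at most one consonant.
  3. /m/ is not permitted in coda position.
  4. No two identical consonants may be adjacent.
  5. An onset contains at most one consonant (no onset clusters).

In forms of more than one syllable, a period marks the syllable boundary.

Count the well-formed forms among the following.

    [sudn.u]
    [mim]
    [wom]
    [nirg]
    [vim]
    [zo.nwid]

0

[sudn.u] — violates constraint 2: syllable 1 coda /dn/ has 2 consonants (> 1) → ill-formed
[mim] — violates constraint 3: syllable 1 coda contains /m/ → ill-formed
[wom] — violates constraint 3: syllable 1 coda contains /m/ → ill-formed
[nirg] — violates constraint 2: syllable 1 coda /rg/ has 2 consonants (> 1) → ill-formed
[vim] — violates constraint 3: syllable 1 coda contains /m/ → ill-formed
[zo.nwid] — violates constraint 5: syllable 2 onset /nw/ has 2 consonants (> 1) → ill-formed
No form is well-formed → 0.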